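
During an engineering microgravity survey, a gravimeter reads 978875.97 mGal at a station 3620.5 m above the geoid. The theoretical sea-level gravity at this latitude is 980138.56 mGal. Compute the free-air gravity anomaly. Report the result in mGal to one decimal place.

-145.3

Free-air correction = 0.3086 × 3620.5 = 1117.29 mGal
Free-air anomaly = 978875.97 − 980138.56 + (1117.29) = -145.30 mGal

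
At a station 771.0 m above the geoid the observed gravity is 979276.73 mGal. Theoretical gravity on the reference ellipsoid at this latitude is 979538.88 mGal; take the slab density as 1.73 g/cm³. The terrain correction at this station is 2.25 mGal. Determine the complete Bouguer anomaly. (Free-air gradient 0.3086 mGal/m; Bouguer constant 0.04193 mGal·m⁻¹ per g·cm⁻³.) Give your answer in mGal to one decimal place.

-77.9

Free-air correction = 0.3086 × 771.0 = 237.93 mGal
Free-air anomaly = 979276.73 − 979538.88 + (237.93) = -24.22 mGal
Bouguer slab correction = 0.04193 × 1.73 × 771.0 = 55.93 mGal
Simple Bouguer anomaly = -24.22 − (55.93) = -80.15 mGal
Complete Bouguer anomaly = -80.15 + 2.25 = -77.90 mGal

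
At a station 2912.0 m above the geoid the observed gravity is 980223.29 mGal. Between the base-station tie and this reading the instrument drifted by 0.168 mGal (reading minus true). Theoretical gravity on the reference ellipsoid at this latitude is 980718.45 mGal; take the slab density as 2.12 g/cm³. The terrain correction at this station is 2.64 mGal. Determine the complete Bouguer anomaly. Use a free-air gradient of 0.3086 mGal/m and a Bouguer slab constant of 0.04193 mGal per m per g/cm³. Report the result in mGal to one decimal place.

Drift-corrected reading = 980223.29 − (0.168) = 980223.122 mGal
Free-air correction = 0.3086 × 2912.0 = 898.64 mGal
Free-air anomaly = 980223.122 − 980718.45 + (898.64) = 403.312 mGal
Bouguer slab correction = 0.04193 × 2.12 × 2912.0 = 258.85 mGal
Simple Bouguer anomaly = 403.312 − (258.85) = 144.462 mGal
Complete Bouguer anomaly = 144.462 + 2.64 = 147.102 mGal

147.1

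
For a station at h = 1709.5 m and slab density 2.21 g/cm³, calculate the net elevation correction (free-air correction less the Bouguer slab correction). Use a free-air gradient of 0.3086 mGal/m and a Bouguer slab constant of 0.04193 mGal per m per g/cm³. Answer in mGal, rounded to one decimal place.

369.1

Combined gradient = 0.3086 − 0.04193 × 2.21 = 0.2159347 mGal/m
Combined elevation correction = 0.2159347 × 1709.5 = 369.1 mGal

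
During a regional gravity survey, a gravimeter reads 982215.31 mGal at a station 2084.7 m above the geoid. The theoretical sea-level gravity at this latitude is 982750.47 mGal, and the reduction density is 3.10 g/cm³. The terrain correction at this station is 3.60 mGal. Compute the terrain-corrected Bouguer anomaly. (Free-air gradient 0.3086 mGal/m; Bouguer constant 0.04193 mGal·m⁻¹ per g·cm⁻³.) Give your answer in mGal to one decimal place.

-159.2

Free-air correction = 0.3086 × 2084.7 = 643.34 mGal
Free-air anomaly = 982215.31 − 982750.47 + (643.34) = 108.18 mGal
Bouguer slab correction = 0.04193 × 3.10 × 2084.7 = 270.98 mGal
Simple Bouguer anomaly = 108.18 − (270.98) = -162.80 mGal
Complete Bouguer anomaly = -162.80 + 3.60 = -159.20 mGal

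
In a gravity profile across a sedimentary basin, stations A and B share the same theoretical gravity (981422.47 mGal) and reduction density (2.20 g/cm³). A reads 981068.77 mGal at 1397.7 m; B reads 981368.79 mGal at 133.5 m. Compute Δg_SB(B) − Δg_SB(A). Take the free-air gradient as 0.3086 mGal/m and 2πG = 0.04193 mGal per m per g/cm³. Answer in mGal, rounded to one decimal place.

Δg_SB(A) = 981068.77 − 981422.47 + 0.3086×1397.7 − 0.04193×2.20×1397.7 = -51.30 mGal
Δg_SB(B) = 981368.79 − 981422.47 + 0.3086×133.5 − 0.04193×2.20×133.5 = -24.80 mGal
Difference = -24.80 − (-51.30) = 26.50 mGal

26.5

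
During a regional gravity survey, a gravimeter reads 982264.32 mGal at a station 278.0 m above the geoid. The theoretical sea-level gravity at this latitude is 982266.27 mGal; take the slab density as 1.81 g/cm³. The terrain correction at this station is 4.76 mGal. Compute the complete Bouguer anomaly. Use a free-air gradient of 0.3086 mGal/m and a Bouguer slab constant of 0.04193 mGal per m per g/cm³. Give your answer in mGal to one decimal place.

67.5

Free-air correction = 0.3086 × 278.0 = 85.79 mGal
Free-air anomaly = 982264.32 − 982266.27 + (85.79) = 83.84 mGal
Bouguer slab correction = 0.04193 × 1.81 × 278.0 = 21.10 mGal
Simple Bouguer anomaly = 83.84 − (21.10) = 62.74 mGal
Complete Bouguer anomaly = 62.74 + 4.76 = 67.50 mGal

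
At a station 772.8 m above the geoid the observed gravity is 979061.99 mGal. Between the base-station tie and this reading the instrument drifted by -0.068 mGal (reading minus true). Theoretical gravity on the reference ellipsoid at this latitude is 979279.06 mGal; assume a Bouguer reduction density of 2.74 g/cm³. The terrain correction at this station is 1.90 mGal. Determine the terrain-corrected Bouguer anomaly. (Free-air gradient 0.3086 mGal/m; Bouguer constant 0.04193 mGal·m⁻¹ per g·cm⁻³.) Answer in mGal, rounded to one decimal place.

-65.4

Drift-corrected reading = 979061.99 − (-0.068) = 979062.058 mGal
Free-air correction = 0.3086 × 772.8 = 238.49 mGal
Free-air anomaly = 979062.058 − 979279.06 + (238.49) = 21.488 mGal
Bouguer slab correction = 0.04193 × 2.74 × 772.8 = 88.79 mGal
Simple Bouguer anomaly = 21.488 − (88.79) = -67.302 mGal
Complete Bouguer anomaly = -67.302 + 1.90 = -65.402 mGal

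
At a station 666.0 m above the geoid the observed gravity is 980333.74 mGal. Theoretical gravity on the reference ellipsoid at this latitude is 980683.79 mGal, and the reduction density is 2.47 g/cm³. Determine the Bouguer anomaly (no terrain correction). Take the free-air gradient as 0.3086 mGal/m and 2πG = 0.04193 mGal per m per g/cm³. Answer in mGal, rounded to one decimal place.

Free-air correction = 0.3086 × 666.0 = 205.53 mGal
Free-air anomaly = 980333.74 − 980683.79 + (205.53) = -144.52 mGal
Bouguer slab correction = 0.04193 × 2.47 × 666.0 = 68.98 mGal
Simple Bouguer anomaly = -144.52 − (68.98) = -213.50 mGal

-213.5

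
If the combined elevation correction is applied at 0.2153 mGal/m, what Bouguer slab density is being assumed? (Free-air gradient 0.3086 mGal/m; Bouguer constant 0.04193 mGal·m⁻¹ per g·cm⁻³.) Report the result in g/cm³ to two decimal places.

2.23

0.2153 = 0.3086 − 0.04193 × ρ
ρ = (0.3086 − 0.2153) / 0.04193 = 2.23 g/cm³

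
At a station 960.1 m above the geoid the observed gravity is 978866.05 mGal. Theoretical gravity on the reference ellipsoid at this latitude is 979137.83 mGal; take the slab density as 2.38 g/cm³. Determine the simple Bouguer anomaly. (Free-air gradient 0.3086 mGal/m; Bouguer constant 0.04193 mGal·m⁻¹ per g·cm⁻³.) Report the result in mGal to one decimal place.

Free-air correction = 0.3086 × 960.1 = 296.29 mGal
Free-air anomaly = 978866.05 − 979137.83 + (296.29) = 24.51 mGal
Bouguer slab correction = 0.04193 × 2.38 × 960.1 = 95.81 mGal
Simple Bouguer anomaly = 24.51 − (95.81) = -71.30 mGal

-71.3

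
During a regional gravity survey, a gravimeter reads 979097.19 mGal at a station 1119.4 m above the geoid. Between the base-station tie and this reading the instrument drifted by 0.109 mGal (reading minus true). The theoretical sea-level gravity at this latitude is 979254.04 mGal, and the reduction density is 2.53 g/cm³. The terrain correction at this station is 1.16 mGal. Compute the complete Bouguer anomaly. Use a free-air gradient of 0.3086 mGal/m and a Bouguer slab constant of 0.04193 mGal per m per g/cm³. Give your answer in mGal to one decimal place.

70.9

Drift-corrected reading = 979097.19 − (0.109) = 979097.081 mGal
Free-air correction = 0.3086 × 1119.4 = 345.45 mGal
Free-air anomaly = 979097.081 − 979254.04 + (345.45) = 188.491 mGal
Bouguer slab correction = 0.04193 × 2.53 × 1119.4 = 118.75 mGal
Simple Bouguer anomaly = 188.491 − (118.75) = 69.741 mGal
Complete Bouguer anomaly = 69.741 + 1.16 = 70.901 mGal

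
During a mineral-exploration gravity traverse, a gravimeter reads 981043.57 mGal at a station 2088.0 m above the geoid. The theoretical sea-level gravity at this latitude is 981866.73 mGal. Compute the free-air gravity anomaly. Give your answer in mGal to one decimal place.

Free-air correction = 0.3086 × 2088.0 = 644.36 mGal
Free-air anomaly = 981043.57 − 981866.73 + (644.36) = -178.80 mGal

-178.8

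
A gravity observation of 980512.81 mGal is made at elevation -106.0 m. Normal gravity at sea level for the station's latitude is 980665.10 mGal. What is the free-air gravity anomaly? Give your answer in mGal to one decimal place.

Free-air correction = 0.3086 × -106.0 = -32.71 mGal
Free-air anomaly = 980512.81 − 980665.10 + (-32.71) = -185.00 mGal

-185.0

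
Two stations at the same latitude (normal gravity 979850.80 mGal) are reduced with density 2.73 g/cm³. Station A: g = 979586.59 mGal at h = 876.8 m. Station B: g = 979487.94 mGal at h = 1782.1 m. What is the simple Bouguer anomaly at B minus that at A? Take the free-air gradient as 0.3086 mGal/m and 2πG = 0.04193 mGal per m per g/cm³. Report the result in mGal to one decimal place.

77.1

Δg_SB(A) = 979586.59 − 979850.80 + 0.3086×876.8 − 0.04193×2.73×876.8 = -94.00 mGal
Δg_SB(B) = 979487.94 − 979850.80 + 0.3086×1782.1 − 0.04193×2.73×1782.1 = -16.90 mGal
Difference = -16.90 − (-94.00) = 77.10 mGal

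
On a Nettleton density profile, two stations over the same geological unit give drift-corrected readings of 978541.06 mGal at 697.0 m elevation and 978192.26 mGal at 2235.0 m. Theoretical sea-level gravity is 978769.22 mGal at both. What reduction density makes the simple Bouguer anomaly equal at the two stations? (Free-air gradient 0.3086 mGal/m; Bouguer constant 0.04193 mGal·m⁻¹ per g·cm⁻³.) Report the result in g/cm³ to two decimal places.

1.95

Δg_obs = 978192.26 − 978541.06 = -348.80 mGal over Δh = 2235.0 − 697.0 = 1538.0 m
Equal Bouguer anomalies ⇒ Δg_obs + (0.3086 − 0.04193ρ)·Δh = 0
0.3086 − 0.04193ρ = −Δg_obs/Δh = 0.22679
ρ = (0.3086 − 0.22679) / 0.04193 = 1.95 g/cm³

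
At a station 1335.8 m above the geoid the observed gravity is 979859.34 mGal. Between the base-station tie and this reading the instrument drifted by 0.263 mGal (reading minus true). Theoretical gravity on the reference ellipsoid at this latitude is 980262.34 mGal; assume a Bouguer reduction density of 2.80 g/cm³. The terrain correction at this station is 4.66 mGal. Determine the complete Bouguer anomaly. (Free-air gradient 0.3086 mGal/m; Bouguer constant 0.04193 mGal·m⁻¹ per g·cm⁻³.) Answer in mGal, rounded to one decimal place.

Drift-corrected reading = 979859.34 − (0.263) = 979859.077 mGal
Free-air correction = 0.3086 × 1335.8 = 412.23 mGal
Free-air anomaly = 979859.077 − 980262.34 + (412.23) = 8.967 mGal
Bouguer slab correction = 0.04193 × 2.80 × 1335.8 = 156.83 mGal
Simple Bouguer anomaly = 8.967 − (156.83) = -147.863 mGal
Complete Bouguer anomaly = -147.863 + 4.66 = -143.203 mGal

-143.2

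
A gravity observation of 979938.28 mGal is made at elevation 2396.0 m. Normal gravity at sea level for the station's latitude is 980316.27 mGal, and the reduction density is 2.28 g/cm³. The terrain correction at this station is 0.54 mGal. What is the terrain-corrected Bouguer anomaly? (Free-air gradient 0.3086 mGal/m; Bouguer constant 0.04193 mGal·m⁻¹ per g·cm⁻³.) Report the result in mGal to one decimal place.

Free-air correction = 0.3086 × 2396.0 = 739.41 mGal
Free-air anomaly = 979938.28 − 980316.27 + (739.41) = 361.42 mGal
Bouguer slab correction = 0.04193 × 2.28 × 2396.0 = 229.06 mGal
Simple Bouguer anomaly = 361.42 − (229.06) = 132.36 mGal
Complete Bouguer anomaly = 132.36 + 0.54 = 132.90 mGal

132.9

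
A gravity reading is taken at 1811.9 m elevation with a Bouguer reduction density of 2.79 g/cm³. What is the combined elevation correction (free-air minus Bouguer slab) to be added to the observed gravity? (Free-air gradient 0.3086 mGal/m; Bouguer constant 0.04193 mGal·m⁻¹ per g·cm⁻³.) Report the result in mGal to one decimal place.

Combined gradient = 0.3086 − 0.04193 × 2.79 = 0.1916153 mGal/m
Combined elevation correction = 0.1916153 × 1811.9 = 347.2 mGal

347.2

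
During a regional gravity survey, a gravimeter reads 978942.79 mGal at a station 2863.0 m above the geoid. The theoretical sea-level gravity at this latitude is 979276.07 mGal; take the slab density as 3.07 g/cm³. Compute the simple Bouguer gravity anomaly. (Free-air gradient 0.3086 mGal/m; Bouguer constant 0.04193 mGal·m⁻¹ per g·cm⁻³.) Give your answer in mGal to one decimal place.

Free-air correction = 0.3086 × 2863.0 = 883.52 mGal
Free-air anomaly = 978942.79 − 979276.07 + (883.52) = 550.24 mGal
Bouguer slab correction = 0.04193 × 3.07 × 2863.0 = 368.54 mGal
Simple Bouguer anomaly = 550.24 − (368.54) = 181.70 mGal

181.7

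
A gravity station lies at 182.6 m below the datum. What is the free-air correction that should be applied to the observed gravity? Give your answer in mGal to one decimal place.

Free-air correction = 0.3086 × -182.6 = -56.4 mGal

-56.4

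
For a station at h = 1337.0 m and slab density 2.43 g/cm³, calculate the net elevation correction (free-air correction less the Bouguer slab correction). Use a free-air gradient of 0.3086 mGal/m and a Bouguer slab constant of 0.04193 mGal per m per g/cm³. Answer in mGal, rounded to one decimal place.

Combined gradient = 0.3086 − 0.04193 × 2.43 = 0.2067101 mGal/m
Combined elevation correction = 0.2067101 × 1337.0 = 276.4 mGal

276.4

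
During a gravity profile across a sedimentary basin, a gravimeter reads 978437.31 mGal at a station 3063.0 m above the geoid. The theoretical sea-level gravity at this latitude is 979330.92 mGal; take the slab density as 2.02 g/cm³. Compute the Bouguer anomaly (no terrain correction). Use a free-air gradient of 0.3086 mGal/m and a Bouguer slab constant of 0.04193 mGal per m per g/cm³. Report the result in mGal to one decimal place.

-207.8

Free-air correction = 0.3086 × 3063.0 = 945.24 mGal
Free-air anomaly = 978437.31 − 979330.92 + (945.24) = 51.63 mGal
Bouguer slab correction = 0.04193 × 2.02 × 3063.0 = 259.43 mGal
Simple Bouguer anomaly = 51.63 − (259.43) = -207.80 mGal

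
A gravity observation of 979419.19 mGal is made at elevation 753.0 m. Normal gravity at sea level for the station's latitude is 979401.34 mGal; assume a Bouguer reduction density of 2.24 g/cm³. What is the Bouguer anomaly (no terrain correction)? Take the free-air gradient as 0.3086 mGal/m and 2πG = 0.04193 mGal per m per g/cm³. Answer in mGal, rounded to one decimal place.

Free-air correction = 0.3086 × 753.0 = 232.38 mGal
Free-air anomaly = 979419.19 − 979401.34 + (232.38) = 250.23 mGal
Bouguer slab correction = 0.04193 × 2.24 × 753.0 = 70.72 mGal
Simple Bouguer anomaly = 250.23 − (70.72) = 179.51 mGal

179.5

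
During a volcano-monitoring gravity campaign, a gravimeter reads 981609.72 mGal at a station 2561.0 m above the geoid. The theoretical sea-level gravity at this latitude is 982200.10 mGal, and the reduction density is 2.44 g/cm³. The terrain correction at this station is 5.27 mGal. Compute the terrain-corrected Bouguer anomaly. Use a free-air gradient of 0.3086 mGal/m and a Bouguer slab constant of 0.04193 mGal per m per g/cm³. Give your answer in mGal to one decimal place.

Free-air correction = 0.3086 × 2561.0 = 790.32 mGal
Free-air anomaly = 981609.72 − 982200.10 + (790.32) = 199.94 mGal
Bouguer slab correction = 0.04193 × 2.44 × 2561.0 = 262.01 mGal
Simple Bouguer anomaly = 199.94 − (262.01) = -62.07 mGal
Complete Bouguer anomaly = -62.07 + 5.27 = -56.80 mGal

-56.8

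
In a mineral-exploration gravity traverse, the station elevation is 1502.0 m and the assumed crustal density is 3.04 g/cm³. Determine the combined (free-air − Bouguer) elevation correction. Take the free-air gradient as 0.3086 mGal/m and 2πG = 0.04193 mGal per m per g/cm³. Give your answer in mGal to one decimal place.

Combined gradient = 0.3086 − 0.04193 × 3.04 = 0.1811328 mGal/m
Combined elevation correction = 0.1811328 × 1502.0 = 272.1 mGal

272.1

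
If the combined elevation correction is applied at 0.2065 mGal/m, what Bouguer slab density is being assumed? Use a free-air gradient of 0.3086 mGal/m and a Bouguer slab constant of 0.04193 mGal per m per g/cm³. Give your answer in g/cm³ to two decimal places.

2.44

0.2065 = 0.3086 − 0.04193 × ρ
ρ = (0.3086 − 0.2065) / 0.04193 = 2.44 g/cm³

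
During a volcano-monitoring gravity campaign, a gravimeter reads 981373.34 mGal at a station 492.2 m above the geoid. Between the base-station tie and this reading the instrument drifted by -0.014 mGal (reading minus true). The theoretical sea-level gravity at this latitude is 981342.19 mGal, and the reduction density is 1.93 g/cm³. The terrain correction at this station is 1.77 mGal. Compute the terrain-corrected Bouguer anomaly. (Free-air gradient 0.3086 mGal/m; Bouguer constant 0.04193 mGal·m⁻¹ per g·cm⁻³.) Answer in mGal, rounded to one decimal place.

145.0

Drift-corrected reading = 981373.34 − (-0.014) = 981373.354 mGal
Free-air correction = 0.3086 × 492.2 = 151.89 mGal
Free-air anomaly = 981373.354 − 981342.19 + (151.89) = 183.054 mGal
Bouguer slab correction = 0.04193 × 1.93 × 492.2 = 39.83 mGal
Simple Bouguer anomaly = 183.054 − (39.83) = 143.224 mGal
Complete Bouguer anomaly = 143.224 + 1.77 = 144.994 mGal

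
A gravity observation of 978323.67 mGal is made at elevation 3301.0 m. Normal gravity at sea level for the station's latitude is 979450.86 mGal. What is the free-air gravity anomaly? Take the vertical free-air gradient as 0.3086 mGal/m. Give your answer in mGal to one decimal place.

Free-air correction = 0.3086 × 3301.0 = 1018.69 mGal
Free-air anomaly = 978323.67 − 979450.86 + (1018.69) = -108.50 mGal

-108.5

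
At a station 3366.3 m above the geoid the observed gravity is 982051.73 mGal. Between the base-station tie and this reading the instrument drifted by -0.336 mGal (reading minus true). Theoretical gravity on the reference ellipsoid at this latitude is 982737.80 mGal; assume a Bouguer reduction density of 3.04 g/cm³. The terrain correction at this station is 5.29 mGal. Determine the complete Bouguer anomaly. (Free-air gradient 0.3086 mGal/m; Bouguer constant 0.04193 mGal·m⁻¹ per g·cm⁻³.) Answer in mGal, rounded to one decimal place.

Drift-corrected reading = 982051.73 − (-0.336) = 982052.066 mGal
Free-air correction = 0.3086 × 3366.3 = 1038.84 mGal
Free-air anomaly = 982052.066 − 982737.80 + (1038.84) = 353.106 mGal
Bouguer slab correction = 0.04193 × 3.04 × 3366.3 = 429.09 mGal
Simple Bouguer anomaly = 353.106 − (429.09) = -75.984 mGal
Complete Bouguer anomaly = -75.984 + 5.29 = -70.694 mGal

-70.7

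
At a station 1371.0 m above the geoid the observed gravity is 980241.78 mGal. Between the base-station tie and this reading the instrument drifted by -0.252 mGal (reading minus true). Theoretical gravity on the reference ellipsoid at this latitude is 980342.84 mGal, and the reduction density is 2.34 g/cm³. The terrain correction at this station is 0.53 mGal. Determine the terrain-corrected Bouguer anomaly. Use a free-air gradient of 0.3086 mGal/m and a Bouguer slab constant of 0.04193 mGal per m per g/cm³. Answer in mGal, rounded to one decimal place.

Drift-corrected reading = 980241.78 − (-0.252) = 980242.032 mGal
Free-air correction = 0.3086 × 1371.0 = 423.09 mGal
Free-air anomaly = 980242.032 − 980342.84 + (423.09) = 322.282 mGal
Bouguer slab correction = 0.04193 × 2.34 × 1371.0 = 134.52 mGal
Simple Bouguer anomaly = 322.282 − (134.52) = 187.762 mGal
Complete Bouguer anomaly = 187.762 + 0.53 = 188.292 mGal

188.3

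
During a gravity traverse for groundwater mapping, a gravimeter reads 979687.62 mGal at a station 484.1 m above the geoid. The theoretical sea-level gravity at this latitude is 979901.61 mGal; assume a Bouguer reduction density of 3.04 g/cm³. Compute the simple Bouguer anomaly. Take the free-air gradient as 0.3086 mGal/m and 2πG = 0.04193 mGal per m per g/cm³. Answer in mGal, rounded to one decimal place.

-126.3

Free-air correction = 0.3086 × 484.1 = 149.39 mGal
Free-air anomaly = 979687.62 − 979901.61 + (149.39) = -64.60 mGal
Bouguer slab correction = 0.04193 × 3.04 × 484.1 = 61.71 mGal
Simple Bouguer anomaly = -64.60 − (61.71) = -126.31 mGal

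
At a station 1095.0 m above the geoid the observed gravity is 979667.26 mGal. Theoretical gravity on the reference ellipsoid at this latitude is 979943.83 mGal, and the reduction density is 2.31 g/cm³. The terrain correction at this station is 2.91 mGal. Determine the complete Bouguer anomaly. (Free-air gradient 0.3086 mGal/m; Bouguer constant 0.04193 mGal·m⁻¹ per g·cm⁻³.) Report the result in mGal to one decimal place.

Free-air correction = 0.3086 × 1095.0 = 337.92 mGal
Free-air anomaly = 979667.26 − 979943.83 + (337.92) = 61.35 mGal
Bouguer slab correction = 0.04193 × 2.31 × 1095.0 = 106.06 mGal
Simple Bouguer anomaly = 61.35 − (106.06) = -44.71 mGal
Complete Bouguer anomaly = -44.71 + 2.91 = -41.80 mGal

-41.8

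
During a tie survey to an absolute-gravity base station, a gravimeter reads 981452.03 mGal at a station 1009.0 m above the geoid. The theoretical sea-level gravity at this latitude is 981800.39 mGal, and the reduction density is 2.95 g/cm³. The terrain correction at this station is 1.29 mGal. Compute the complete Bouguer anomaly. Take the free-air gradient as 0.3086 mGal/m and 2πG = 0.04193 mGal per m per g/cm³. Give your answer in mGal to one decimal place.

Free-air correction = 0.3086 × 1009.0 = 311.38 mGal
Free-air anomaly = 981452.03 − 981800.39 + (311.38) = -36.98 mGal
Bouguer slab correction = 0.04193 × 2.95 × 1009.0 = 124.81 mGal
Simple Bouguer anomaly = -36.98 − (124.81) = -161.79 mGal
Complete Bouguer anomaly = -161.79 + 1.29 = -160.50 mGal

-160.5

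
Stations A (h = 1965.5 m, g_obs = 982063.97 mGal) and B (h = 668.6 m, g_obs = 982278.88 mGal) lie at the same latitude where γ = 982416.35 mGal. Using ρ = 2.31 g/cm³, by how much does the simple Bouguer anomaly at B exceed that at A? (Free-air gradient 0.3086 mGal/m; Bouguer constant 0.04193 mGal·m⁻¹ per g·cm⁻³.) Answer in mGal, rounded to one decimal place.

Δg_SB(A) = 982063.97 − 982416.35 + 0.3086×1965.5 − 0.04193×2.31×1965.5 = 63.80 mGal
Δg_SB(B) = 982278.88 − 982416.35 + 0.3086×668.6 − 0.04193×2.31×668.6 = 4.10 mGal
Difference = 4.10 − (63.80) = -59.70 mGal

-59.7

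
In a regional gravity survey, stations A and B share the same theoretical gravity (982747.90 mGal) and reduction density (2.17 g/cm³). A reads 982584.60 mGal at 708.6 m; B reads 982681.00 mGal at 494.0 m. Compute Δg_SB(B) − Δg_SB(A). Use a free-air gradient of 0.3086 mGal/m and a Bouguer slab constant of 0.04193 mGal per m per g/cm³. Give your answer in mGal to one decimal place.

Δg_SB(A) = 982584.60 − 982747.90 + 0.3086×708.6 − 0.04193×2.17×708.6 = -9.10 mGal
Δg_SB(B) = 982681.00 − 982747.90 + 0.3086×494.0 − 0.04193×2.17×494.0 = 40.60 mGal
Difference = 40.60 − (-9.10) = 49.70 mGal

49.7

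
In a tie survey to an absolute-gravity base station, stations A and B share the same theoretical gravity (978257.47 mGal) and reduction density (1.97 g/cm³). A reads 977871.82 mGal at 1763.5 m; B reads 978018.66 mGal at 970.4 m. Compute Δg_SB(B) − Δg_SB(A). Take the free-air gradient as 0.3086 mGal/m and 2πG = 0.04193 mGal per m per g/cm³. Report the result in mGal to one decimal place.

-32.4

Δg_SB(A) = 977871.82 − 978257.47 + 0.3086×1763.5 − 0.04193×1.97×1763.5 = 12.90 mGal
Δg_SB(B) = 978018.66 − 978257.47 + 0.3086×970.4 − 0.04193×1.97×970.4 = -19.50 mGal
Difference = -19.50 − (12.90) = -32.40 mGal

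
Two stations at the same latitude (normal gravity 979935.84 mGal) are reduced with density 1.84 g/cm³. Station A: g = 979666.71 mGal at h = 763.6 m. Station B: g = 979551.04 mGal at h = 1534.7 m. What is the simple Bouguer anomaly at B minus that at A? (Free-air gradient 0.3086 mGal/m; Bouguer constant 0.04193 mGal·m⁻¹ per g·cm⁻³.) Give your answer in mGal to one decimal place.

Δg_SB(A) = 979666.71 − 979935.84 + 0.3086×763.6 − 0.04193×1.84×763.6 = -92.40 mGal
Δg_SB(B) = 979551.04 − 979935.84 + 0.3086×1534.7 − 0.04193×1.84×1534.7 = -29.60 mGal
Difference = -29.60 − (-92.40) = 62.80 mGal

62.8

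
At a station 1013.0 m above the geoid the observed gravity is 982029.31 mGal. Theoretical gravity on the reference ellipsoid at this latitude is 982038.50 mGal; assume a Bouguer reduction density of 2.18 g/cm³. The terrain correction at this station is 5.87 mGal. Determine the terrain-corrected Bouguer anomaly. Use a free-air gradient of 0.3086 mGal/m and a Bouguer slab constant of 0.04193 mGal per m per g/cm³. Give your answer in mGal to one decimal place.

216.7

Free-air correction = 0.3086 × 1013.0 = 312.61 mGal
Free-air anomaly = 982029.31 − 982038.50 + (312.61) = 303.42 mGal
Bouguer slab correction = 0.04193 × 2.18 × 1013.0 = 92.60 mGal
Simple Bouguer anomaly = 303.42 − (92.60) = 210.82 mGal
Complete Bouguer anomaly = 210.82 + 5.87 = 216.69 mGal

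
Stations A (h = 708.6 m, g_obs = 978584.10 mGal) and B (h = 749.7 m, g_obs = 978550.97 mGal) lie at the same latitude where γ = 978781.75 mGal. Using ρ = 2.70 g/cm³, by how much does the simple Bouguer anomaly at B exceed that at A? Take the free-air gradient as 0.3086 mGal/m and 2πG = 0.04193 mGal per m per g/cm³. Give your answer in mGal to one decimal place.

-25.1

Δg_SB(A) = 978584.10 − 978781.75 + 0.3086×708.6 − 0.04193×2.70×708.6 = -59.20 mGal
Δg_SB(B) = 978550.97 − 978781.75 + 0.3086×749.7 − 0.04193×2.70×749.7 = -84.30 mGal
Difference = -84.30 − (-59.20) = -25.10 mGal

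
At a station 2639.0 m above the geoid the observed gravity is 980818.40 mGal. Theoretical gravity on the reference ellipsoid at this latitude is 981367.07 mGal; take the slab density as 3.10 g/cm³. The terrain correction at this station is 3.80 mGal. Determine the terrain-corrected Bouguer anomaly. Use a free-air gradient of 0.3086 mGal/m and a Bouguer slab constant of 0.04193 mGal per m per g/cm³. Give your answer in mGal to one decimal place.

Free-air correction = 0.3086 × 2639.0 = 814.40 mGal
Free-air anomaly = 980818.40 − 981367.07 + (814.40) = 265.73 mGal
Bouguer slab correction = 0.04193 × 3.10 × 2639.0 = 343.03 mGal
Simple Bouguer anomaly = 265.73 − (343.03) = -77.30 mGal
Complete Bouguer anomaly = -77.30 + 3.80 = -73.50 mGal

-73.5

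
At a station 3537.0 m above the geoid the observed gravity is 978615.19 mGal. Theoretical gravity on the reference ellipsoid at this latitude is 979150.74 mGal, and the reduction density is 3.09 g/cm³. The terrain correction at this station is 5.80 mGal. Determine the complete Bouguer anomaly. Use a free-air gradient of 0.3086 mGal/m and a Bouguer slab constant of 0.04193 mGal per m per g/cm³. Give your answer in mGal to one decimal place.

Free-air correction = 0.3086 × 3537.0 = 1091.52 mGal
Free-air anomaly = 978615.19 − 979150.74 + (1091.52) = 555.97 mGal
Bouguer slab correction = 0.04193 × 3.09 × 3537.0 = 458.27 mGal
Simple Bouguer anomaly = 555.97 − (458.27) = 97.70 mGal
Complete Bouguer anomaly = 97.70 + 5.80 = 103.50 mGal

103.5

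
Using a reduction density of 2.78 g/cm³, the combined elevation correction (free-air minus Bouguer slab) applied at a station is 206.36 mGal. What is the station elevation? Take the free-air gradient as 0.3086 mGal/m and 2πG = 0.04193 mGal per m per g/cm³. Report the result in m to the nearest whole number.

1075

Combined gradient = 0.3086 − 0.04193 × 2.78 = 0.1920346 mGal/m
h = 206.36 / 0.1920346 = 1074.60 m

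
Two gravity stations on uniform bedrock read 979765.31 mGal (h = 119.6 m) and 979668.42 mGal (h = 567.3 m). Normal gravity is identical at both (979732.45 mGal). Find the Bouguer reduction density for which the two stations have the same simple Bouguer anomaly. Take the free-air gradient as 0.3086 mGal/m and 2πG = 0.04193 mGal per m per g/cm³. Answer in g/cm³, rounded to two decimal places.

2.20

Δg_obs = 979668.42 − 979765.31 = -96.89 mGal over Δh = 567.3 − 119.6 = 447.7 m
Equal Bouguer anomalies ⇒ Δg_obs + (0.3086 − 0.04193ρ)·Δh = 0
0.3086 − 0.04193ρ = −Δg_obs/Δh = 0.21642
ρ = (0.3086 − 0.21642) / 0.04193 = 2.20 g/cm³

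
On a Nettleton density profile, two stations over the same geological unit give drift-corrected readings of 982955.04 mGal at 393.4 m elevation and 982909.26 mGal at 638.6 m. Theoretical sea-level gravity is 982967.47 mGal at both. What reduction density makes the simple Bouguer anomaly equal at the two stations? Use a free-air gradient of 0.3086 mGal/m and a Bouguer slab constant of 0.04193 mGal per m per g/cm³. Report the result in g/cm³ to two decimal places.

2.91

Δg_obs = 982909.26 − 982955.04 = -45.78 mGal over Δh = 638.6 − 393.4 = 245.2 m
Equal Bouguer anomalies ⇒ Δg_obs + (0.3086 − 0.04193ρ)·Δh = 0
0.3086 − 0.04193ρ = −Δg_obs/Δh = 0.18670
ρ = (0.3086 − 0.18670) / 0.04193 = 2.91 g/cm³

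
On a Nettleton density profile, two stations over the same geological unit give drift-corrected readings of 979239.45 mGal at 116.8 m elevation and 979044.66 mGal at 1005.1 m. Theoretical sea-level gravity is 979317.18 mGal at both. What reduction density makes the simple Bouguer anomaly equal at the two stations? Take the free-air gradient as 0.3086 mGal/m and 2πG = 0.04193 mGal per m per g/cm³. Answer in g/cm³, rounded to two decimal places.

2.13

Δg_obs = 979044.66 − 979239.45 = -194.79 mGal over Δh = 1005.1 − 116.8 = 888.3 m
Equal Bouguer anomalies ⇒ Δg_obs + (0.3086 − 0.04193ρ)·Δh = 0
0.3086 − 0.04193ρ = −Δg_obs/Δh = 0.21928
ρ = (0.3086 − 0.21928) / 0.04193 = 2.13 g/cm³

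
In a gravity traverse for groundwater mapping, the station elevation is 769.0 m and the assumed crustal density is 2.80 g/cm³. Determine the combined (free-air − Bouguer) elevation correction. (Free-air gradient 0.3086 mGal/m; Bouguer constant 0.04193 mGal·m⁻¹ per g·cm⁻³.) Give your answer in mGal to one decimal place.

147.0

Combined gradient = 0.3086 − 0.04193 × 2.80 = 0.1911960 mGal/m
Combined elevation correction = 0.1911960 × 769.0 = 147.0 mGal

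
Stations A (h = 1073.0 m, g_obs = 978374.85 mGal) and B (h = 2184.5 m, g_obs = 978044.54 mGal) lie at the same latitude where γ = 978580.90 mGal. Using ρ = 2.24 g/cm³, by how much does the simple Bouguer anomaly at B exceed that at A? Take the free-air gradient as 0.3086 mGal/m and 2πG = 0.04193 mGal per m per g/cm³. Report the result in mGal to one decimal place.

-91.7

Δg_SB(A) = 978374.85 − 978580.90 + 0.3086×1073.0 − 0.04193×2.24×1073.0 = 24.30 mGal
Δg_SB(B) = 978044.54 − 978580.90 + 0.3086×2184.5 − 0.04193×2.24×2184.5 = -67.40 mGal
Difference = -67.40 − (24.30) = -91.70 mGal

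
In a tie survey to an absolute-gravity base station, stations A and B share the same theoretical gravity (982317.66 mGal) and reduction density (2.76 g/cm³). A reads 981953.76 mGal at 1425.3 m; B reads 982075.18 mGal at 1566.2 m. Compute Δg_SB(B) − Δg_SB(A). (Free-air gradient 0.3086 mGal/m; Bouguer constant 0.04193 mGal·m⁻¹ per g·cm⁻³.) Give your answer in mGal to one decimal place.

148.6

Δg_SB(A) = 981953.76 − 982317.66 + 0.3086×1425.3 − 0.04193×2.76×1425.3 = -89.00 mGal
Δg_SB(B) = 982075.18 − 982317.66 + 0.3086×1566.2 − 0.04193×2.76×1566.2 = 59.60 mGal
Difference = 59.60 − (-89.00) = 148.60 mGal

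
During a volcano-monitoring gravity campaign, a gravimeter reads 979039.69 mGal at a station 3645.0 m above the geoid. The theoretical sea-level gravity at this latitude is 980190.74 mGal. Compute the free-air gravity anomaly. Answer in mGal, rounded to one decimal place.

-26.2

Free-air correction = 0.3086 × 3645.0 = 1124.85 mGal
Free-air anomaly = 979039.69 − 980190.74 + (1124.85) = -26.20 mGal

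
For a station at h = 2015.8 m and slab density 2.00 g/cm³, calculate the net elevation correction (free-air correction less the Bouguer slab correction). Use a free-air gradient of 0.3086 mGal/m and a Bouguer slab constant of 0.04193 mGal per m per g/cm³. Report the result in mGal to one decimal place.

453.0

Combined gradient = 0.3086 − 0.04193 × 2.00 = 0.2247400 mGal/m
Combined elevation correction = 0.2247400 × 2015.8 = 453.0 mGal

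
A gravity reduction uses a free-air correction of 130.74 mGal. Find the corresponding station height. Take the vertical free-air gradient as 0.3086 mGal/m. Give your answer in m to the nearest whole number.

424

h = 130.74 / 0.3086 = 423.66 m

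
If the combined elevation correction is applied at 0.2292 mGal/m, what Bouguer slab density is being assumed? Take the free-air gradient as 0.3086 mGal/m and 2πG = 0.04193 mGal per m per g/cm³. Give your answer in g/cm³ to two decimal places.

0.2292 = 0.3086 − 0.04193 × ρ
ρ = (0.3086 − 0.2292) / 0.04193 = 1.89 g/cm³

1.89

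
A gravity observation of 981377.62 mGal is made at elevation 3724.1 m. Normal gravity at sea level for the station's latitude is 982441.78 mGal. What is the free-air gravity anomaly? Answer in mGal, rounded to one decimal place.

85.1

Free-air correction = 0.3086 × 3724.1 = 1149.26 mGal
Free-air anomaly = 981377.62 − 982441.78 + (1149.26) = 85.10 mGal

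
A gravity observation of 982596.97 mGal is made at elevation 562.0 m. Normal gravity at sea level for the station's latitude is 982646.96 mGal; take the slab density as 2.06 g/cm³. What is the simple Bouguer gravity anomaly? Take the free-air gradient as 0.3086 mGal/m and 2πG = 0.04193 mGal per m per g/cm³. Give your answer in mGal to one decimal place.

Free-air correction = 0.3086 × 562.0 = 173.43 mGal
Free-air anomaly = 982596.97 − 982646.96 + (173.43) = 123.44 mGal
Bouguer slab correction = 0.04193 × 2.06 × 562.0 = 48.54 mGal
Simple Bouguer anomaly = 123.44 − (48.54) = 74.90 mGal

74.9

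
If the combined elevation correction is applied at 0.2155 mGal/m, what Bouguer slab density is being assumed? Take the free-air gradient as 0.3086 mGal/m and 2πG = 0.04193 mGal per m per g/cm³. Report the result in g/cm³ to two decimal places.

2.22

0.2155 = 0.3086 − 0.04193 × ρ
ρ = (0.3086 − 0.2155) / 0.04193 = 2.22 g/cm³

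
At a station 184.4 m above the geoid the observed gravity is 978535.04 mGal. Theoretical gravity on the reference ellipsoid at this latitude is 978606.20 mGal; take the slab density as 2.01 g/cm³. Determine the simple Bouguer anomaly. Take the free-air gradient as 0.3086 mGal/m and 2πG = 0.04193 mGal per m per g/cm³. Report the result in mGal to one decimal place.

Free-air correction = 0.3086 × 184.4 = 56.91 mGal
Free-air anomaly = 978535.04 − 978606.20 + (56.91) = -14.25 mGal
Bouguer slab correction = 0.04193 × 2.01 × 184.4 = 15.54 mGal
Simple Bouguer anomaly = -14.25 − (15.54) = -29.79 mGal

-29.8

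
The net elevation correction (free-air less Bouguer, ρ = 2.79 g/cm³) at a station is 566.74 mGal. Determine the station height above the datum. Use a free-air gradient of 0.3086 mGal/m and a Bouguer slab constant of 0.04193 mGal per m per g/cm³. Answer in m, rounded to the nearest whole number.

Combined gradient = 0.3086 − 0.04193 × 2.79 = 0.1916153 mGal/m
h = 566.74 / 0.1916153 = 2957.70 m

2958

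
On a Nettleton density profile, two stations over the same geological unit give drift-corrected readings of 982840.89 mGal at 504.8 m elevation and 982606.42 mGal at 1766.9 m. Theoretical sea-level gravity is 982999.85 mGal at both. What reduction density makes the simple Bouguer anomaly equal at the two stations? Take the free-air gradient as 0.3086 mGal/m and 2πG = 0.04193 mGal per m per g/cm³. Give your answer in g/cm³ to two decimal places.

Δg_obs = 982606.42 − 982840.89 = -234.47 mGal over Δh = 1766.9 − 504.8 = 1262.1 m
Equal Bouguer anomalies ⇒ Δg_obs + (0.3086 − 0.04193ρ)·Δh = 0
0.3086 − 0.04193ρ = −Δg_obs/Δh = 0.18578
ρ = (0.3086 − 0.18578) / 0.04193 = 2.93 g/cm³

2.93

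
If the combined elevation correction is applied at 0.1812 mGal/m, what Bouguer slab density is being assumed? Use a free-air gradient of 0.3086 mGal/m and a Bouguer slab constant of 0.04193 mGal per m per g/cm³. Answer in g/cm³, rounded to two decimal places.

0.1812 = 0.3086 − 0.04193 × ρ
ρ = (0.3086 − 0.1812) / 0.04193 = 3.04 g/cm³

3.04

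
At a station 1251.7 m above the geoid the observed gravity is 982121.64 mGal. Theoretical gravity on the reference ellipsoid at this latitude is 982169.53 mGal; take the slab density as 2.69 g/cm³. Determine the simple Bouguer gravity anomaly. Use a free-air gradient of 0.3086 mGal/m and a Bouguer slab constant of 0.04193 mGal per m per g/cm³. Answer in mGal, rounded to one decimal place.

197.2

Free-air correction = 0.3086 × 1251.7 = 386.27 mGal
Free-air anomaly = 982121.64 − 982169.53 + (386.27) = 338.38 mGal
Bouguer slab correction = 0.04193 × 2.69 × 1251.7 = 141.18 mGal
Simple Bouguer anomaly = 338.38 − (141.18) = 197.20 mGal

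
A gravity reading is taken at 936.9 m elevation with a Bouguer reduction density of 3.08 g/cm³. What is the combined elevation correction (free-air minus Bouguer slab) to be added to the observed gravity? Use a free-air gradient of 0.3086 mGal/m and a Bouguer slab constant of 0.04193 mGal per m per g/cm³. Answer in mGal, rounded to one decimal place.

168.1

Combined gradient = 0.3086 − 0.04193 × 3.08 = 0.1794556 mGal/m
Combined elevation correction = 0.1794556 × 936.9 = 168.1 mGal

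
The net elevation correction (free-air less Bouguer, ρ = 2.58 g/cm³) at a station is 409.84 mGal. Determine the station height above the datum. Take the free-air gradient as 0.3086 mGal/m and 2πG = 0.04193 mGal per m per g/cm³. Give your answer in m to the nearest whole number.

Combined gradient = 0.3086 − 0.04193 × 2.58 = 0.2004206 mGal/m
h = 409.84 / 0.2004206 = 2044.90 m

2045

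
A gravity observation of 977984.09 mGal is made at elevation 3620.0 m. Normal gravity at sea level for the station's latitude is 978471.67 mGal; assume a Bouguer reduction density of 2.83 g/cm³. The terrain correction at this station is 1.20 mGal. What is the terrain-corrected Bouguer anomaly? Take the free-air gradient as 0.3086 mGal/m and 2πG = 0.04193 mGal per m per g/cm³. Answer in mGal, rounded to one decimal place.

201.2

Free-air correction = 0.3086 × 3620.0 = 1117.13 mGal
Free-air anomaly = 977984.09 − 978471.67 + (1117.13) = 629.55 mGal
Bouguer slab correction = 0.04193 × 2.83 × 3620.0 = 429.56 mGal
Simple Bouguer anomaly = 629.55 − (429.56) = 199.99 mGal
Complete Bouguer anomaly = 199.99 + 1.20 = 201.19 mGal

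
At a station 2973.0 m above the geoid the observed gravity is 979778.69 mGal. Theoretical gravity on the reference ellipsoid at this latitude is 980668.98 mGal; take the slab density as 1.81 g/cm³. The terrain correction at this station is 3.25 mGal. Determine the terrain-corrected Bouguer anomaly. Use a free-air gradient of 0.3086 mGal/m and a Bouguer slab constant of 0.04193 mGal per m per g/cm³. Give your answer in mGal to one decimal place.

Free-air correction = 0.3086 × 2973.0 = 917.47 mGal
Free-air anomaly = 979778.69 − 980668.98 + (917.47) = 27.18 mGal
Bouguer slab correction = 0.04193 × 1.81 × 2973.0 = 225.63 mGal
Simple Bouguer anomaly = 27.18 − (225.63) = -198.45 mGal
Complete Bouguer anomaly = -198.45 + 3.25 = -195.20 mGal

-195.2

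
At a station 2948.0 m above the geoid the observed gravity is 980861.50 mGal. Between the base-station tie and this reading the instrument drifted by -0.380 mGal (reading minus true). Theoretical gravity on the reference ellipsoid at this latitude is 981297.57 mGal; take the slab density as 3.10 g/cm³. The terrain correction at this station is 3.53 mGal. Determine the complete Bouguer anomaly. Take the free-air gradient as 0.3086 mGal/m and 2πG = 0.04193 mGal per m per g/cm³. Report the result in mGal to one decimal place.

94.4

Drift-corrected reading = 980861.50 − (-0.380) = 980861.880 mGal
Free-air correction = 0.3086 × 2948.0 = 909.75 mGal
Free-air anomaly = 980861.880 − 981297.57 + (909.75) = 474.060 mGal
Bouguer slab correction = 0.04193 × 3.10 × 2948.0 = 383.19 mGal
Simple Bouguer anomaly = 474.060 − (383.19) = 90.870 mGal
Complete Bouguer anomaly = 90.870 + 3.53 = 94.400 mGal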